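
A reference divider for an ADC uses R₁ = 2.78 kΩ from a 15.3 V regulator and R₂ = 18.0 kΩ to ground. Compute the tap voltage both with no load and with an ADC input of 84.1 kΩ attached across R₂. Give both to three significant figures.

Open-circuit: V = 15.3 × 18.0/(2.78 + 18.0) = 13.3 V.
With the load, R₂ becomes R₂‖R_L = 14.83 kΩ, so V = 15.3 × 14.83/17.61 = 12.9 V.

Unloaded: 13.3 V; loaded: 12.9 V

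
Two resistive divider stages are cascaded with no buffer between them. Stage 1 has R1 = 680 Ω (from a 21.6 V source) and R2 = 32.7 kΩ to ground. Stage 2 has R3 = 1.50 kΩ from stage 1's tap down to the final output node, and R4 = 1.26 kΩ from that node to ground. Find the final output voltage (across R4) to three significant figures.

Stage 2 presents R3+R4 = 2760 Ω as a load on stage 1's tap.
Stage 1's lower leg becomes R2‖(R3+R4) = 2545 Ω, so V_mid = 21.6 × 2545/3225 = 17.05 V.
Stage 2 is itself unloaded: V_out = V_mid × R4/(R3+R4) = 17.05 × 1260/2760 = 7.78 V.

V_out ≈ 7.78 V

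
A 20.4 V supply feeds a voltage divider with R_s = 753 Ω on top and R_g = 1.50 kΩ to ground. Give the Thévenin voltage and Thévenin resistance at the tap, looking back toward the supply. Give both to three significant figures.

V_th = 13.6 V, R_th = 501 Ω

V_th is the open-circuit tap voltage: 20.4 × 1500/(753 + 1500) = 13.6 V.
With the supply zeroed, R_s and R_g appear in parallel from the tap: R_th = R_s‖R_g = (753 × 1500)/2253 = 501 Ω.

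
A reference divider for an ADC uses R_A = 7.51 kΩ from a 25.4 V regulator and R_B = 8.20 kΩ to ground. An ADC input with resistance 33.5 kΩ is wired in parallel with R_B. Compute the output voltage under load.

V_out ≈ 11.9 V

The load sits in parallel with R_B: R_B‖R_L = (8.20 × 33.5) / (8.20 + 33.5) = 6.588 kΩ.
V_out = 25.4 × 6.588 / (7.51 + 6.588) = 25.4 × 6.588/14.10 = 11.9 V.
(Unloaded it would have been 13.3 V.)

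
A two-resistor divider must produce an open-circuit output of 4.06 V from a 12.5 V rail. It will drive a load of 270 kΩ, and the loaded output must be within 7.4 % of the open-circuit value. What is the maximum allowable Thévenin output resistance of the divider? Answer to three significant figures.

Loading drop = R_th/(R_th + R_L) ≤ 0.0740, so R_th ≤ R_L · ε/(1−ε) = 270 kΩ × 0.0740/0.9260 = 21.6 kΩ.

R_th ≤ 21.6 kΩ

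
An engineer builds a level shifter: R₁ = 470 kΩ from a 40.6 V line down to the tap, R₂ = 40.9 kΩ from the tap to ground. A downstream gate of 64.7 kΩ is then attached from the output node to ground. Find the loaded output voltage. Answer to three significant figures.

V_out ≈ 2.06 V

The load sits in parallel with R₂: R₂‖R_L = (40.9 × 64.7) / (40.9 + 64.7) = 25.06 kΩ.
V_out = 40.6 × 25.06 / (470 + 25.06) = 40.6 × 25.06/495.1 = 2.06 V.
(Unloaded it would have been 3.25 V.)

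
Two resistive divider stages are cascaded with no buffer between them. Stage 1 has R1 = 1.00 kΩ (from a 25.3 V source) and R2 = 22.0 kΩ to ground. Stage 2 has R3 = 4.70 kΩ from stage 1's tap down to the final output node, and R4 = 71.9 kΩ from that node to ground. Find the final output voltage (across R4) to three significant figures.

Stage 2 presents R3+R4 = 76.60 kΩ as a load on stage 1's tap.
Stage 1's lower leg becomes R2‖(R3+R4) = 17.09 kΩ, so V_mid = 25.3 × 17.09/18.09 = 23.90 V.
Stage 2 is itself unloaded: V_out = V_mid × R4/(R3+R4) = 23.90 × 71.9/76.60 = 22.4 V.

V_out ≈ 22.4 V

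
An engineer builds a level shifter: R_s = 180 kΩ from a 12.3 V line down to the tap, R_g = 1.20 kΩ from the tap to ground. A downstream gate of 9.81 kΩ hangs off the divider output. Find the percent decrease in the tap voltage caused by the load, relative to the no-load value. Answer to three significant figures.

Unloaded V = 12.3 × 1.20/181.2 = 0.081457 V.
Loaded: R_g‖R_L = 1.069 kΩ, giving V = 12.3 × 1.069/181.1 = 0.072631 V.
Drop = (0.081457 − 0.072631) / 0.081457 = 10.8 %.

10.8 %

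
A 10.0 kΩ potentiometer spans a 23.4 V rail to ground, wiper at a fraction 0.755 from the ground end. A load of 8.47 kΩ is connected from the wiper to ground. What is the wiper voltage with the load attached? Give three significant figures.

The wiper splits the pot into (1−α)R = 2.450 kΩ above and αR = 7.550 kΩ below.
Lower section ‖ load = 3.992 kΩ.
V_wiper = 23.4 × 3.992/(2.450 + 3.992) = 14.5 V.

V ≈ 14.5 V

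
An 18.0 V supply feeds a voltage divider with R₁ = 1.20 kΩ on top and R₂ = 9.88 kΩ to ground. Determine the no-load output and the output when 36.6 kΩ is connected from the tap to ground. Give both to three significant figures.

Open-circuit: V = 18.0 × 9.88/(1.20 + 9.88) = 16.1 V.
With the load, R₂ becomes R₂‖R_L = 7.780 kΩ, so V = 18.0 × 7.780/8.980 = 15.6 V.

Unloaded: 16.1 V; loaded: 15.6 V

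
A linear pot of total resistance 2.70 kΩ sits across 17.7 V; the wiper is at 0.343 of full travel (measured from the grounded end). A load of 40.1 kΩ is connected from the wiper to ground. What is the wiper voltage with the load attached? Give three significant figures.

The wiper splits the pot into (1−α)R = 1774 Ω above and αR = 926.1 Ω below.
Lower section ‖ load = 905.2 Ω.
V_wiper = 17.7 × 905.2/(1774 + 905.2) = 5.98 V.

V ≈ 5.98 V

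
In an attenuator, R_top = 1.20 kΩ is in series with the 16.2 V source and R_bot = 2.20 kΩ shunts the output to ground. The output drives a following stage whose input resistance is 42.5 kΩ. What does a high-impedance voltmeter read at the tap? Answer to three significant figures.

The load sits in parallel with R_bot: R_bot‖R_L = (2.20 × 42.5) / (2.20 + 42.5) = 2.092 kΩ.
V_out = 16.2 × 2.092 / (1.20 + 2.092) = 16.2 × 2.092/3.292 = 10.3 V.
(Unloaded it would have been 10.5 V.)

V_out ≈ 10.3 V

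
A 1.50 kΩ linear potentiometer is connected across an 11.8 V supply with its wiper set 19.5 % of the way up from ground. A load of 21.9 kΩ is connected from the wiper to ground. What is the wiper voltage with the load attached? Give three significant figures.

V ≈ 2.28 V

The wiper splits the pot into (1−α)R = 1208 Ω above and αR = 292.5 Ω below.
Lower section ‖ load = 288.6 Ω.
V_wiper = 11.8 × 288.6/(1208 + 288.6) = 2.28 V.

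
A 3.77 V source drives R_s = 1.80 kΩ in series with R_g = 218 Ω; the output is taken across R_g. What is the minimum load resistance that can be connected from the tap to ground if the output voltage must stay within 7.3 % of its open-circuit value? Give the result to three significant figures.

R_L(min) ≈ 2.47 kΩ

Output resistance R_th = R_s‖R_g = (1800 × 218)/2018 = 194.4 Ω.
The fractional drop is R_th/(R_th + R_L); requiring this ≤ 0.0730 gives R_L ≥ R_th(1/0.0730 − 1) = 194.4 × 12.70 = 2.47 kΩ.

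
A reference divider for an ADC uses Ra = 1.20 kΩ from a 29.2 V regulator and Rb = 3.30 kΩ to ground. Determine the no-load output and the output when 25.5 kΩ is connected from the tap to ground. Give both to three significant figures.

Open-circuit: V = 29.2 × 3.30/(1.20 + 3.30) = 21.4 V.
With the load, Rb becomes Rb‖R_L = 2.922 kΩ, so V = 29.2 × 2.922/4.122 = 20.7 V.

Unloaded: 21.4 V; loaded: 20.7 V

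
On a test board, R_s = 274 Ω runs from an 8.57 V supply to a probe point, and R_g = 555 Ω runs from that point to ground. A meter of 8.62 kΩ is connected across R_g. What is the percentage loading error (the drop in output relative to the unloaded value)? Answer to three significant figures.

The divider's output (Thévenin) resistance is R_s‖R_g = 183.4 Ω.
Fractional drop under load = R_th/(R_th + R_L) = 183.4 / (183.4 + 8620) = 0.02084.
So the output falls by 2.08 %.

2.08 %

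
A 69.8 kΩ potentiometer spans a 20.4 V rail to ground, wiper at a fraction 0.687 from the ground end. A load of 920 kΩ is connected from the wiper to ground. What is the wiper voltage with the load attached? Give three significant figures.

The wiper splits the pot into (1−α)R = 21.85 kΩ above and αR = 47.95 kΩ below.
Lower section ‖ load = 45.58 kΩ.
V_wiper = 20.4 × 45.58/(21.85 + 45.58) = 13.8 V.

V ≈ 13.8 V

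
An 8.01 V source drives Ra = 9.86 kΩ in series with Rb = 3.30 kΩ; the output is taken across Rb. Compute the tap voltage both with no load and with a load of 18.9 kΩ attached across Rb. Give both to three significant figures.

Open-circuit: V = 8.01 × 3.30/(9.86 + 3.30) = 2.01 V.
With the load, Rb becomes Rb‖R_L = 2.809 kΩ, so V = 8.01 × 2.809/12.67 = 1.78 V.

Unloaded: 2.01 V; loaded: 1.78 V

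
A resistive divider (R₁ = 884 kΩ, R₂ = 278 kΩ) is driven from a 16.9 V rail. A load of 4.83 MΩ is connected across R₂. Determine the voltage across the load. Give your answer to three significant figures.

V_out ≈ 3.87 V

The load sits in parallel with R₂: R₂‖R_L = (278 × 4830) / (278 + 4830) = 262.9 kΩ.
V_out = 16.9 × 262.9 / (884 + 262.9) = 16.9 × 262.9/1147 = 3.87 V.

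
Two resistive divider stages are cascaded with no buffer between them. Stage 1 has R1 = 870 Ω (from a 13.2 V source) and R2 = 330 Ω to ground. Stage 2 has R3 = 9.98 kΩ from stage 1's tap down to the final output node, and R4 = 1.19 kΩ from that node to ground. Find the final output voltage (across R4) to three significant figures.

Stage 2 presents R3+R4 = 11170 Ω as a load on stage 1's tap.
Stage 1's lower leg becomes R2‖(R3+R4) = 320.5 Ω, so V_mid = 13.2 × 320.5/1191 = 3.554 V.
Stage 2 is itself unloaded: V_out = V_mid × R4/(R3+R4) = 3.554 × 1190/11170 = 0.379 V.

V_out ≈ 0.379 V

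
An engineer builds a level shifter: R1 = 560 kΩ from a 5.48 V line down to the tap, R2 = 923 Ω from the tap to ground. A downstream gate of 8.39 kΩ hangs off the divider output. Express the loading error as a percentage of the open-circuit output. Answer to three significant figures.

9.90 %

The divider's output (Thévenin) resistance is R1‖R2 = 921.5 Ω.
Fractional drop under load = R_th/(R_th + R_L) = 921.5 / (921.5 + 8390) = 0.09896.
So the output falls by 9.90 %.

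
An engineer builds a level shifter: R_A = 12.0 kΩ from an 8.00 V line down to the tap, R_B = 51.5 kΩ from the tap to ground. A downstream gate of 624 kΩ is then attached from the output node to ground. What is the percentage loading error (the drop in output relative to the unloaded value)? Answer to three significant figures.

1.54 %

The divider's output (Thévenin) resistance is R_A‖R_B = 9.732 kΩ.
Fractional drop under load = R_th/(R_th + R_L) = 9.732 / (9.732 + 624) = 0.01536.
So the output falls by 1.54 %.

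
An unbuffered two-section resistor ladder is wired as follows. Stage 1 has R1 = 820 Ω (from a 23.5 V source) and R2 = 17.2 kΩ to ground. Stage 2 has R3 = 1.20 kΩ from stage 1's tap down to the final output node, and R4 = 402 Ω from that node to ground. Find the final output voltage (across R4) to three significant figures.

V_out ≈ 3.78 V

Stage 2 presents R3+R4 = 1602 Ω as a load on stage 1's tap.
Stage 1's lower leg becomes R2‖(R3+R4) = 1466 Ω, so V_mid = 23.5 × 1466/2286 = 15.07 V.
Stage 2 is itself unloaded: V_out = V_mid × R4/(R3+R4) = 15.07 × 402/1602 = 3.78 V.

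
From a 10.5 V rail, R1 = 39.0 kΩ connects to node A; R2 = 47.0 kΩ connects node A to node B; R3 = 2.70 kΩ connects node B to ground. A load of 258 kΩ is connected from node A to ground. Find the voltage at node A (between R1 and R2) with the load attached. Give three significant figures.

V ≈ 5.42 V

Below node A the series string R2+R3 = 49.70 kΩ sits in parallel with the 258 kΩ load: 41.67 kΩ.
V_A = 10.5 × 41.67/(39.0 + 41.67) = 5.42 V.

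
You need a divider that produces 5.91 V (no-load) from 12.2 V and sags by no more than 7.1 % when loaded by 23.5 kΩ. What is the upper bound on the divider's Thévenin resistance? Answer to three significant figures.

Loading drop = R_th/(R_th + R_L) ≤ 0.0710, so R_th ≤ R_L · ε/(1−ε) = 23.5 kΩ × 0.0710/0.9290 = 1.80 kΩ.
(Any R1, R2 with R2/(R1+R2) = 0.484 and R1‖R2 ≤ 1.80 kΩ will meet the spec.)

R_th ≤ 1.80 kΩ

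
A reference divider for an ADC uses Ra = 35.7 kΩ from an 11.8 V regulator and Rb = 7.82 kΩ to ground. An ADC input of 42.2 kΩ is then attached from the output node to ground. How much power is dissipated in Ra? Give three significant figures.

P ≈ 2.78 mW

Total resistance from the source is Ra + (Rb‖R_L) = 42.30 kΩ, so I = 11.8/42.30 kΩ = 0.2790 mA.
P = I²·Ra = (0.2790 mA)² × 35.7 kΩ = 2.78 mW.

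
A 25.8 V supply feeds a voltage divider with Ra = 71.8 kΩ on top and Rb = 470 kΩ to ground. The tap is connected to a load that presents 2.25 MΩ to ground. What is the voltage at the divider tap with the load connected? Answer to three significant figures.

V_out ≈ 21.8 V

The load sits in parallel with Rb: Rb‖R_L = (470 × 2250) / (470 + 2250) = 388.8 kΩ.
V_out = 25.8 × 388.8 / (71.8 + 388.8) = 25.8 × 388.8/460.6 = 21.8 V.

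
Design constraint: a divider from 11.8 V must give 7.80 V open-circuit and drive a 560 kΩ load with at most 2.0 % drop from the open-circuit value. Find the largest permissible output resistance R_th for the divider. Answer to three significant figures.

R_th ≤ 11.4 kΩ

Loading drop = R_th/(R_th + R_L) ≤ 0.0200, so R_th ≤ R_L · ε/(1−ε) = 560 kΩ × 0.0200/0.9800 = 11.4 kΩ.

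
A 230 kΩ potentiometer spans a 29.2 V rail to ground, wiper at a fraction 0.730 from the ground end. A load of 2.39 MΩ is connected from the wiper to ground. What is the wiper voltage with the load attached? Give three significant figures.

The wiper splits the pot into (1−α)R = 62.10 kΩ above and αR = 167.9 kΩ below.
Lower section ‖ load = 156.9 kΩ.
V_wiper = 29.2 × 156.9/(62.10 + 156.9) = 20.9 V.

V ≈ 20.9 V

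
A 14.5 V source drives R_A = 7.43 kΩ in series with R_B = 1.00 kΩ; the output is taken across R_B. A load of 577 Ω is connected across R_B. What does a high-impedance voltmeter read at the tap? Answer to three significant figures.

The load sits in parallel with R_B: R_B‖R_L = (1000 × 577) / (1000 + 577) = 365.9 Ω.
V_out = 14.5 × 365.9 / (7430 + 365.9) = 14.5 × 365.9/7796 = 0.681 V.

V_out ≈ 0.681 V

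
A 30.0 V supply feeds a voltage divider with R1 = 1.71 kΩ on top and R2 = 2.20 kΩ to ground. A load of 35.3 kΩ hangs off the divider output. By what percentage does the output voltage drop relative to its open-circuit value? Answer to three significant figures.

The divider's output (Thévenin) resistance is R1‖R2 = 0.9621 kΩ.
Fractional drop under load = R_th/(R_th + R_L) = 0.9621 / (0.9621 + 35.3) = 0.02653.
So the output falls by 2.65 %.

2.65 %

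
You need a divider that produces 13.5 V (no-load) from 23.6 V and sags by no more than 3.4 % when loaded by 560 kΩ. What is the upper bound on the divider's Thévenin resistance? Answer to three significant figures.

R_th ≤ 19.7 kΩ

Loading drop = R_th/(R_th + R_L) ≤ 0.0340, so R_th ≤ R_L · ε/(1−ε) = 560 kΩ × 0.0340/0.9660 = 19.7 kΩ.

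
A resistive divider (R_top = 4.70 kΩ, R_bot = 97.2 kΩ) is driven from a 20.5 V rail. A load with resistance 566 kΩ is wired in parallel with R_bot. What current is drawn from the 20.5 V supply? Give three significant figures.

R_bot‖R_L = 82.95 kΩ, so the source sees R_top + R_bot‖R_L = 87.65 kΩ.
I = 20.5 V / 87.65 kΩ = 0.234 mA.

I ≈ 0.234 mA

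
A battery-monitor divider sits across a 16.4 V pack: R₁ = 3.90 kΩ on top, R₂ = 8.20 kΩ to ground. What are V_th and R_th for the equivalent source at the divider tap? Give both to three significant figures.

V_th is the open-circuit tap voltage: 16.4 × 8.20/(3.90 + 8.20) = 11.1 V.
With the supply zeroed, R₁ and R₂ appear in parallel from the tap: R_th = R₁‖R₂ = (3.90 × 8.20)/12.10 = 2.64 kΩ.

V_th = 11.1 V, R_th = 2.64 kΩ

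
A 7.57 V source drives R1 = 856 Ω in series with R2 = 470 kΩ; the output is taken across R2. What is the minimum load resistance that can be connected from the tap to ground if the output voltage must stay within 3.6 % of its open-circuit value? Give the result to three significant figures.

R_L(min) ≈ 22.9 kΩ

Output resistance R_th = R1‖R2 = (856 × 470000)/470900 = 854.4 Ω.
The fractional drop is R_th/(R_th + R_L); requiring this ≤ 0.0360 gives R_L ≥ R_th(1/0.0360 − 1) = 854.4 × 26.78 = 22.9 kΩ.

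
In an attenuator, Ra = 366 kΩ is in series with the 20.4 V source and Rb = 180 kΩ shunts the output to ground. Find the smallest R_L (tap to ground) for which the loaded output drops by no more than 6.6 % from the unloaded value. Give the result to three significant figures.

Output resistance R_th = Ra‖Rb = (366 × 180)/546.0 = 120.7 kΩ.
The fractional drop is R_th/(R_th + R_L); requiring this ≤ 0.0660 gives R_L ≥ R_th(1/0.0660 − 1) = 120.7 × 14.15 = 1.71 MΩ.

R_L(min) ≈ 1.71 MΩ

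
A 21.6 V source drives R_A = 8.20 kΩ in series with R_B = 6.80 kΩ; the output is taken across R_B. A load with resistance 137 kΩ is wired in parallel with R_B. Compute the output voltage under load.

The load sits in parallel with R_B: R_B‖R_L = (6.80 × 137) / (6.80 + 137) = 6.478 kΩ.
V_out = 21.6 × 6.478 / (8.20 + 6.478) = 21.6 × 6.478/14.68 = 9.53 V.

V_out ≈ 9.53 V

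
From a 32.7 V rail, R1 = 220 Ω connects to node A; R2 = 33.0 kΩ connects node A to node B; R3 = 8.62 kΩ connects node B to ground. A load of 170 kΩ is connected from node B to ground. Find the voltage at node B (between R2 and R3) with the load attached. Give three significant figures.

At node B, R3 is in parallel with the load: R3‖R_L = 8204 Ω.
Below node A the resistance is R2 + (R3‖R_L) = 41200 Ω, so V_A = 32.7 × 41200/41420 = 32.53 V.
Then V_B = V_A × (R3‖R_L)/(R2 + R3‖R_L) = 32.53 × 8204/41200 = 6.48 V.

V ≈ 6.48 V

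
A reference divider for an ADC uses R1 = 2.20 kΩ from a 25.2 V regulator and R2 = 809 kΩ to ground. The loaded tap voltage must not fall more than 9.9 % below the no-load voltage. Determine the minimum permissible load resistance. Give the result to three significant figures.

R_L(min) ≈ 20.0 kΩ

Output resistance R_th = R1‖R2 = (2.20 × 809)/811.2 = 2.194 kΩ.
The fractional drop is R_th/(R_th + R_L); requiring this ≤ 0.0990 gives R_L ≥ R_th(1/0.0990 − 1) = 2.194 × 9.101 = 20.0 kΩ.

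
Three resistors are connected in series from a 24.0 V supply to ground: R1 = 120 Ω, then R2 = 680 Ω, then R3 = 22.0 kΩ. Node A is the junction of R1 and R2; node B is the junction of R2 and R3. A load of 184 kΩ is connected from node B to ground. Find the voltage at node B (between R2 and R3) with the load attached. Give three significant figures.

At node B, R3 is in parallel with the load: R3‖R_L = 19650 Ω.
Below node A the resistance is R2 + (R3‖R_L) = 20330 Ω, so V_A = 24.0 × 20330/20450 = 23.86 V.
Then V_B = V_A × (R3‖R_L)/(R2 + R3‖R_L) = 23.86 × 19650/20330 = 23.1 V.

V ≈ 23.1 V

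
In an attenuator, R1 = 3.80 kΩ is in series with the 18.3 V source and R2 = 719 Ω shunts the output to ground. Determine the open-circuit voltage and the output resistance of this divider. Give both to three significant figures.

V_th is the open-circuit tap voltage: 18.3 × 719/(3800 + 719) = 2.91 V.
With the supply zeroed, R1 and R2 appear in parallel from the tap: R_th = R1‖R2 = (3800 × 719)/4519 = 605 Ω.

V_th = 2.91 V, R_th = 605 Ω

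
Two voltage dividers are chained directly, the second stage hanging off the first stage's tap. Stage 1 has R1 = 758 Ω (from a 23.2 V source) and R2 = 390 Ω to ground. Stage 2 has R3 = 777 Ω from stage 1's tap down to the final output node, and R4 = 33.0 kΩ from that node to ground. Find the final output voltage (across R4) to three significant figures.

Stage 2 presents R3+R4 = 33780 Ω as a load on stage 1's tap.
Stage 1's lower leg becomes R2‖(R3+R4) = 385.5 Ω, so V_mid = 23.2 × 385.5/1144 = 7.822 V.
Stage 2 is itself unloaded: V_out = V_mid × R4/(R3+R4) = 7.822 × 33000/33780 = 7.64 V.

V_out ≈ 7.64 V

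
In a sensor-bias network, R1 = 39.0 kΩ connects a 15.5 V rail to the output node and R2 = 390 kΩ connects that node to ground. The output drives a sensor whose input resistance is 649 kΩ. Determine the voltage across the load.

V_out ≈ 13.4 V

The load sits in parallel with R2: R2‖R_L = (390 × 649) / (390 + 649) = 243.6 kΩ.
V_out = 15.5 × 243.6 / (39.0 + 243.6) = 15.5 × 243.6/282.6 = 13.4 V.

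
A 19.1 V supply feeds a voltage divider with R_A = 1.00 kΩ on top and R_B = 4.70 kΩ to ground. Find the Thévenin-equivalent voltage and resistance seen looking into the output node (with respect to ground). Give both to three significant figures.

V_th is the open-circuit tap voltage: 19.1 × 4.70/(1.00 + 4.70) = 15.7 V.
With the supply zeroed, R_A and R_B appear in parallel from the tap: R_th = R_A‖R_B = (1.00 × 4.70)/5.700 = 825 Ω.

V_th = 15.7 V, R_th = 825 Ω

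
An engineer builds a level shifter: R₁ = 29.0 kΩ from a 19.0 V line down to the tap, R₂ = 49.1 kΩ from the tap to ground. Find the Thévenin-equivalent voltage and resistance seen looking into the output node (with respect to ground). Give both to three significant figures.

V_th = 11.9 V, R_th = 18.2 kΩ

V_th is the open-circuit tap voltage: 19.0 × 49.1/(29.0 + 49.1) = 11.9 V.
With the supply zeroed, R₁ and R₂ appear in parallel from the tap: R_th = R₁‖R₂ = (29.0 × 49.1)/78.10 = 18.2 kΩ.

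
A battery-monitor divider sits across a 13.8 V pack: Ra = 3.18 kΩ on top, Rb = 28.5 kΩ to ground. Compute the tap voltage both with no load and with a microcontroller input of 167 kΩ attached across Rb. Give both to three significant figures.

Unloaded: 12.4 V; loaded: 12.2 V

Open-circuit: V = 13.8 × 28.5/(3.18 + 28.5) = 12.4 V.
With the load, Rb becomes Rb‖R_L = 24.35 kΩ, so V = 13.8 × 24.35/27.53 = 12.2 V.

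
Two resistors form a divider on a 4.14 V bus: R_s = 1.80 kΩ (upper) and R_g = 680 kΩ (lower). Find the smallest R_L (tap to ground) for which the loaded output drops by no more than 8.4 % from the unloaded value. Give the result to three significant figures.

Output resistance R_th = R_s‖R_g = (1.80 × 680)/681.8 = 1.795 kΩ.
The fractional drop is R_th/(R_th + R_L); requiring this ≤ 0.0840 gives R_L ≥ R_th(1/0.0840 − 1) = 1.795 × 10.90 = 19.6 kΩ.

R_L(min) ≈ 19.6 kΩ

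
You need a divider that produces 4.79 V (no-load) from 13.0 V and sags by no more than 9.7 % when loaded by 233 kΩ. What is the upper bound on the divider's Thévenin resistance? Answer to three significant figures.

Loading drop = R_th/(R_th + R_L) ≤ 0.0970, so R_th ≤ R_L · ε/(1−ε) = 233 kΩ × 0.0970/0.9030 = 25.0 kΩ.

R_th ≤ 25.0 kΩ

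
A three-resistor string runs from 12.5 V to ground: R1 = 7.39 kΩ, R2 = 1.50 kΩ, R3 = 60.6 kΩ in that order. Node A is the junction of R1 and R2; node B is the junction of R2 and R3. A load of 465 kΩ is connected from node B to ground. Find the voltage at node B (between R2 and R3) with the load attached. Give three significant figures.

At node B, R3 is in parallel with the load: R3‖R_L = 53.61 kΩ.
Below node A the resistance is R2 + (R3‖R_L) = 55.11 kΩ, so V_A = 12.5 × 55.11/62.50 = 11.02 V.
Then V_B = V_A × (R3‖R_L)/(R2 + R3‖R_L) = 11.02 × 53.61/55.11 = 10.7 V.

V ≈ 10.7 V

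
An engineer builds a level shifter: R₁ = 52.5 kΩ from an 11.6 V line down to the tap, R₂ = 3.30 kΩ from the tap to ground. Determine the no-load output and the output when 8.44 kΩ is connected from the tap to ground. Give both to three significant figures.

Unloaded: 0.686 V; loaded: 0.502 V

Open-circuit: V = 11.6 × 3.30/(52.5 + 3.30) = 0.686 V.
With the load, R₂ becomes R₂‖R_L = 2.372 kΩ, so V = 11.6 × 2.372/54.87 = 0.502 V.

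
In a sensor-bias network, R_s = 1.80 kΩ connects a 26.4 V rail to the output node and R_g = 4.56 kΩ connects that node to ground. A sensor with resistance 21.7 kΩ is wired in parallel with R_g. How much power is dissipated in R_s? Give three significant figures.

Total resistance from the source is R_s + (R_g‖R_L) = 5.568 kΩ, so I = 26.4/5.568 kΩ = 4.741 mA.
P = I²·R_s = (4.741 mA)² × 1.80 kΩ = 40.5 mW.

P ≈ 40.5 mW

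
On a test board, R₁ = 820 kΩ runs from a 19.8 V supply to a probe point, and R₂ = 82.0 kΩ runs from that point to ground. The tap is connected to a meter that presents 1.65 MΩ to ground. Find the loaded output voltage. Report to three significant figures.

The load sits in parallel with R₂: R₂‖R_L = (82.0 × 1650) / (82.0 + 1650) = 78.12 kΩ.
V_out = 19.8 × 78.12 / (820 + 78.12) = 19.8 × 78.12/898.1 = 1.72 V.

V_out ≈ 1.72 V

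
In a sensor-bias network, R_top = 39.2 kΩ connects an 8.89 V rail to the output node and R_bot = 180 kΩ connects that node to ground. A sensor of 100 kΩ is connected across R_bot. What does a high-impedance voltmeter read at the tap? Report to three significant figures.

The load sits in parallel with R_bot: R_bot‖R_L = (180 × 100) / (180 + 100) = 64.29 kΩ.
V_out = 8.89 × 64.29 / (39.2 + 64.29) = 8.89 × 64.29/103.5 = 5.52 V.
(Unloaded it would have been 7.30 V.)

V_out ≈ 5.52 V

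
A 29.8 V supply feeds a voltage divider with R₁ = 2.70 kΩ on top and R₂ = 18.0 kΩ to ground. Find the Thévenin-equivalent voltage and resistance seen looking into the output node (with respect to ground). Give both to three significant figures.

V_th is the open-circuit tap voltage: 29.8 × 18.0/(2.70 + 18.0) = 25.9 V.
With the supply zeroed, R₁ and R₂ appear in parallel from the tap: R_th = R₁‖R₂ = (2.70 × 18.0)/20.70 = 2.35 kΩ.

V_th = 25.9 V, R_th = 2.35 kΩ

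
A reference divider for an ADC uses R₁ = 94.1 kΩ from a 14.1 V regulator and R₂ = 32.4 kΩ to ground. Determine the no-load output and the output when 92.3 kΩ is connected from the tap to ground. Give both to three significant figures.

Unloaded: 3.61 V; loaded: 2.86 V

Open-circuit: V = 14.1 × 32.4/(94.1 + 32.4) = 3.61 V.
With the load, R₂ becomes R₂‖R_L = 23.98 kΩ, so V = 14.1 × 23.98/118.1 = 2.86 V.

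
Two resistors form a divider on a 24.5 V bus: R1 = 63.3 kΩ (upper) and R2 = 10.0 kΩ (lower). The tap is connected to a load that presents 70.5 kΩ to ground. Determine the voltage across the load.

V_out ≈ 2.98 V

The load sits in parallel with R2: R2‖R_L = (10.0 × 70.5) / (10.0 + 70.5) = 8.758 kΩ.
V_out = 24.5 × 8.758 / (63.3 + 8.758) = 24.5 × 8.758/72.06 = 2.98 V.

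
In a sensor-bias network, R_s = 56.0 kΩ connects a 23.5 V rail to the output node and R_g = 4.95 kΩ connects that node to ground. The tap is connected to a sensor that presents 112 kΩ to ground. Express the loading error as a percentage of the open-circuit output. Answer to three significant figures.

3.90 %

The divider's output (Thévenin) resistance is R_s‖R_g = 4.548 kΩ.
Fractional drop under load = R_th/(R_th + R_L) = 4.548 / (4.548 + 112) = 0.03902.
So the output falls by 3.90 %.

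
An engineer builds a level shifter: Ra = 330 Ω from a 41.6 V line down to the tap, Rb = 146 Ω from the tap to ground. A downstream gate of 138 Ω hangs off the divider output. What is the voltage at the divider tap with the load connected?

The load sits in parallel with Rb: Rb‖R_L = (146 × 138) / (146 + 138) = 70.94 Ω.
V_out = 41.6 × 70.94 / (330 + 70.94) = 41.6 × 70.94/400.9 = 7.36 V.

V_out ≈ 7.36 V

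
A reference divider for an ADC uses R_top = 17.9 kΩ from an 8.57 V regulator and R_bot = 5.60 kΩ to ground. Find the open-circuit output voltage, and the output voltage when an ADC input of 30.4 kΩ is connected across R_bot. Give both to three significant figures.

Open-circuit: V = 8.57 × 5.60/(17.9 + 5.60) = 2.04 V.
With the load, R_bot becomes R_bot‖R_L = 4.729 kΩ, so V = 8.57 × 4.729/22.63 = 1.79 V.

Unloaded: 2.04 V; loaded: 1.79 V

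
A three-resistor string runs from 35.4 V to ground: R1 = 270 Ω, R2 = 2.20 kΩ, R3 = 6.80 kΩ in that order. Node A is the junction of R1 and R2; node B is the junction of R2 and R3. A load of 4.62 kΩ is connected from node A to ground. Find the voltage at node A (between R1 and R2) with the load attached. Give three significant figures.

V ≈ 32.5 V

Below node A the series string R2+R3 = 9000 Ω sits in parallel with the 4620 Ω load: 3053 Ω.
V_A = 35.4 × 3053/(270 + 3053) = 32.5 V.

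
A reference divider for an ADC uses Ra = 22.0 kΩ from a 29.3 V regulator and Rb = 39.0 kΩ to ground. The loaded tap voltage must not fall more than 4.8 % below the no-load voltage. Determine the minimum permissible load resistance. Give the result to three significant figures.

R_L(min) ≈ 279 kΩ

Output resistance R_th = Ra‖Rb = (22.0 × 39.0)/61.00 = 14.07 kΩ.
The fractional drop is R_th/(R_th + R_L); requiring this ≤ 0.0480 gives R_L ≥ R_th(1/0.0480 − 1) = 14.07 × 19.83 = 279 kΩ.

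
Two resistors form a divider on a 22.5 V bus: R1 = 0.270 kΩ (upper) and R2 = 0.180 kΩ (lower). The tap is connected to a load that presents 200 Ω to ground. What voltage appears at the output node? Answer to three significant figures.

V_out ≈ 5.84 V

The load sits in parallel with R2: R2‖R_L = (180 × 200) / (180 + 200) = 94.74 Ω.
V_out = 22.5 × 94.74 / (270 + 94.74) = 22.5 × 94.74/364.7 = 5.84 V.
(Unloaded it would have been 9.00 V.)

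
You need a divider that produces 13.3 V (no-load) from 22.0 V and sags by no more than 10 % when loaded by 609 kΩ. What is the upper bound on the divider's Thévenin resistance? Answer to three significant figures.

R_th ≤ 67.7 kΩ

Loading drop = R_th/(R_th + R_L) ≤ 0.100, so R_th ≤ R_L · ε/(1−ε) = 609 kΩ × 0.100/0.9000 = 67.7 kΩ.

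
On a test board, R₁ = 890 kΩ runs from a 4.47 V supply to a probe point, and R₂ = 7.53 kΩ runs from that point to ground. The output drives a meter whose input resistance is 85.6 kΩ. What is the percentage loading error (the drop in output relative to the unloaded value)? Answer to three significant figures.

8.02 %

Unloaded V = 4.47 × 7.53/897.5 = 0.037502 V.
Loaded: R₂‖R_L = 6.921 kΩ, giving V = 4.47 × 6.921/896.9 = 0.034493 V.
Drop = (0.037502 − 0.034493) / 0.037502 = 8.02 %.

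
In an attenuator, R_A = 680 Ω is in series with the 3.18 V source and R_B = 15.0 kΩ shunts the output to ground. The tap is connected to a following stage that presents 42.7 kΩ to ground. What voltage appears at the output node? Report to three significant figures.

V_out ≈ 3.00 V

The load sits in parallel with R_B: R_B‖R_L = (15000 × 42700) / (15000 + 42700) = 11100 Ω.
V_out = 3.18 × 11100 / (680 + 11100) = 3.18 × 11100/11780 = 3.00 V.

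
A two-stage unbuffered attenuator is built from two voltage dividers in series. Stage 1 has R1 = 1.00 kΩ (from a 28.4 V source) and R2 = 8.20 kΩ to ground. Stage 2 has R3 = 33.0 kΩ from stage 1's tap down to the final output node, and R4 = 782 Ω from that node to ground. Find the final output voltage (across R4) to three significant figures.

V_out ≈ 0.571 V

Stage 2 presents R3+R4 = 33780 Ω as a load on stage 1's tap.
Stage 1's lower leg becomes R2‖(R3+R4) = 6598 Ω, so V_mid = 28.4 × 6598/7598 = 24.66 V.
Stage 2 is itself unloaded: V_out = V_mid × R4/(R3+R4) = 24.66 × 782/33780 = 0.571 V.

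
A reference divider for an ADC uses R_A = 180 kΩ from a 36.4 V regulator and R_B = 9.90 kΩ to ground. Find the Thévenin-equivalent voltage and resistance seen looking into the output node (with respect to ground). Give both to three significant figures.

V_th = 1.90 V, R_th = 9.38 kΩ

V_th is the open-circuit tap voltage: 36.4 × 9.90/(180 + 9.90) = 1.90 V.
With the supply zeroed, R_A and R_B appear in parallel from the tap: R_th = R_A‖R_B = (180 × 9.90)/189.9 = 9.38 kΩ.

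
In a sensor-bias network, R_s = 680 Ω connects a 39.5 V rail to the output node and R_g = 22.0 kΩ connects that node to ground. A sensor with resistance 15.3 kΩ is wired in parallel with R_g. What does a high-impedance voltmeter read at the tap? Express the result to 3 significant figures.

The load sits in parallel with R_g: R_g‖R_L = (22000 × 15300) / (22000 + 15300) = 9024 Ω.
V_out = 39.5 × 9024 / (680 + 9024) = 39.5 × 9024/9704 = 36.7 V.

V_out ≈ 36.7 V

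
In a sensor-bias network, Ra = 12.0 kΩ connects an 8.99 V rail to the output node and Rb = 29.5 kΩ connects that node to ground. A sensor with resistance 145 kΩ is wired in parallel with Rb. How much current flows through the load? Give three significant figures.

Rb‖R_L = 24.51 kΩ; V_out = 8.99 × 24.51/36.51 = 6.035 V.
I_L = V_out / R_L = 6.035 / 145 kΩ = 0.0416 mA.

I_L ≈ 0.0416 mA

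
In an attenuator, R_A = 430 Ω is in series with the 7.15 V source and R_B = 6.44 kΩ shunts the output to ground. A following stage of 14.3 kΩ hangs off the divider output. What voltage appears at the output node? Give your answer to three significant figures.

The load sits in parallel with R_B: R_B‖R_L = (6440 × 14300) / (6440 + 14300) = 4440 Ω.
V_out = 7.15 × 4440 / (430 + 4440) = 7.15 × 4440/4870 = 6.52 V.

V_out ≈ 6.52 V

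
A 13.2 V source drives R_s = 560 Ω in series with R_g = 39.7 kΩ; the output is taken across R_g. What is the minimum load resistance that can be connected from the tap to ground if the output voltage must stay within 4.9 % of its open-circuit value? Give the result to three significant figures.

Output resistance R_th = R_s‖R_g = (560 × 39700)/40260 = 552.2 Ω.
The fractional drop is R_th/(R_th + R_L); requiring this ≤ 0.0490 gives R_L ≥ R_th(1/0.0490 − 1) = 552.2 × 19.41 = 10.7 kΩ.

R_L(min) ≈ 10.7 kΩ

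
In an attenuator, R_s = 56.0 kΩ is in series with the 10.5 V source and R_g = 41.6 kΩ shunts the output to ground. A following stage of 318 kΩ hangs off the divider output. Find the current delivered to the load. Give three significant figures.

I_L ≈ 0.0131 mA

R_g‖R_L = 36.79 kΩ; V_out = 10.5 × 36.79/92.79 = 4.163 V.
I_L = V_out / R_L = 4.163 / 318 kΩ = 0.0131 mA.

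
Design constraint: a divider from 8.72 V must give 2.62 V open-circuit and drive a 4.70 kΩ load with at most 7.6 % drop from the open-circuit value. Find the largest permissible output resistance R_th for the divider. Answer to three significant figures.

Loading drop = R_th/(R_th + R_L) ≤ 0.0760, so R_th ≤ R_L · ε/(1−ε) = 4.70 kΩ × 0.0760/0.9240 = 387 Ω.
(Any R1, R2 with R2/(R1+R2) = 0.300 and R1‖R2 ≤ 387 Ω will meet the spec.)

R_th ≤ 387 Ω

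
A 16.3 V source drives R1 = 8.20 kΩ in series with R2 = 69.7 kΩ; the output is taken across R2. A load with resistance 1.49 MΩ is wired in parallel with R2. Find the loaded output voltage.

The load sits in parallel with R2: R2‖R_L = (69.7 × 1490) / (69.7 + 1490) = 66.59 kΩ.
V_out = 16.3 × 66.59 / (8.20 + 66.59) = 16.3 × 66.59/74.79 = 14.5 V.

V_out ≈ 14.5 V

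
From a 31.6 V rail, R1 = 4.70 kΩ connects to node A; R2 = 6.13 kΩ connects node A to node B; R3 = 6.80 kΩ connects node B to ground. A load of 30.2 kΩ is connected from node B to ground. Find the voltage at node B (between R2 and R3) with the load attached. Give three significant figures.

V ≈ 10.7 V

At node B, R3 is in parallel with the load: R3‖R_L = 5.550 kΩ.
Below node A the resistance is R2 + (R3‖R_L) = 11.68 kΩ, so V_A = 31.6 × 11.68/16.38 = 22.53 V.
Then V_B = V_A × (R3‖R_L)/(R2 + R3‖R_L) = 22.53 × 5.550/11.68 = 10.7 V.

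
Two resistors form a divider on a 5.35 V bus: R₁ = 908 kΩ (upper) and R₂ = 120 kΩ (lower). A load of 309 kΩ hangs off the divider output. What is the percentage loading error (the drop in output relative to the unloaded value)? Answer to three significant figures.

The divider's output (Thévenin) resistance is R₁‖R₂ = 106.0 kΩ.
Fractional drop under load = R_th/(R_th + R_L) = 106.0 / (106.0 + 309) = 0.2554.
So the output falls by 25.5 %.

25.5 %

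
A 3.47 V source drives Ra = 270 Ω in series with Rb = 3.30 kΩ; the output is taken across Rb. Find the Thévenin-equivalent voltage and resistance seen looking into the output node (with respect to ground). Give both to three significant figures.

V_th = 3.21 V, R_th = 250 Ω

V_th is the open-circuit tap voltage: 3.47 × 3300/(270 + 3300) = 3.21 V.
With the supply zeroed, Ra and Rb appear in parallel from the tap: R_th = Ra‖Rb = (270 × 3300)/3570 = 250 Ω.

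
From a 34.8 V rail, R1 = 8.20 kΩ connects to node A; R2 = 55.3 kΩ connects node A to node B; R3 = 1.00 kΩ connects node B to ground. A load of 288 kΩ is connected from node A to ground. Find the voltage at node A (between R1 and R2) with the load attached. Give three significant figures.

Below node A the series string R2+R3 = 56.30 kΩ sits in parallel with the 288 kΩ load: 47.09 kΩ.
V_A = 34.8 × 47.09/(8.20 + 47.09) = 29.6 V.

V ≈ 29.6 V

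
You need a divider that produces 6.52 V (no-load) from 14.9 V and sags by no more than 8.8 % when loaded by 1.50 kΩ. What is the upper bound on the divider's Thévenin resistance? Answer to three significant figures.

Loading drop = R_th/(R_th + R_L) ≤ 0.0880, so R_th ≤ R_L · ε/(1−ε) = 1.50 kΩ × 0.0880/0.9120 = 145 Ω.

R_th ≤ 145 Ω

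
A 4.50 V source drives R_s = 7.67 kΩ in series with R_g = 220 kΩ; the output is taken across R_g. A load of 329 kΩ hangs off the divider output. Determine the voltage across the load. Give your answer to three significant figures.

The load sits in parallel with R_g: R_g‖R_L = (220 × 329) / (220 + 329) = 131.8 kΩ.
V_out = 4.50 × 131.8 / (7.67 + 131.8) = 4.50 × 131.8/139.5 = 4.25 V.
(Unloaded it would have been 4.35 V.)

V_out ≈ 4.25 V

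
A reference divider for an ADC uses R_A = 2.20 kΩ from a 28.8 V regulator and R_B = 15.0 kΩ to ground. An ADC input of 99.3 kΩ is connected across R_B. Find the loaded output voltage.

V_out ≈ 24.6 V

The load sits in parallel with R_B: R_B‖R_L = (15.0 × 99.3) / (15.0 + 99.3) = 13.03 kΩ.
V_out = 28.8 × 13.03 / (2.20 + 13.03) = 28.8 × 13.03/15.23 = 24.6 V.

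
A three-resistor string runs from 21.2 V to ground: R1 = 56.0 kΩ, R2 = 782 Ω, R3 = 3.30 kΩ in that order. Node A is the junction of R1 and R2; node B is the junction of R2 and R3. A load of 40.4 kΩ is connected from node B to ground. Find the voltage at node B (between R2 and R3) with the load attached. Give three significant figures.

At node B, R3 is in parallel with the load: R3‖R_L = 3051 Ω.
Below node A the resistance is R2 + (R3‖R_L) = 3833 Ω, so V_A = 21.2 × 3833/59830 = 1.358 V.
Then V_B = V_A × (R3‖R_L)/(R2 + R3‖R_L) = 1.358 × 3051/3833 = 1.08 V.

V ≈ 1.08 V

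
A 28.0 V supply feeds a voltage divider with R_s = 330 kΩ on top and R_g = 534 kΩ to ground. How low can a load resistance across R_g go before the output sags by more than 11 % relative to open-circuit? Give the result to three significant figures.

R_L(min) ≈ 1.65 MΩ

Output resistance R_th = R_s‖R_g = (330 × 534)/864.0 = 204.0 kΩ.
The fractional drop is R_th/(R_th + R_L); requiring this ≤ 0.110 gives R_L ≥ R_th(1/0.110 − 1) = 204.0 × 8.091 = 1.65 MΩ.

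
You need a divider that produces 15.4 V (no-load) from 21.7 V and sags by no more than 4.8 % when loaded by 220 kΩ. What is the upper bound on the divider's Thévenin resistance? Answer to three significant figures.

Loading drop = R_th/(R_th + R_L) ≤ 0.0480, so R_th ≤ R_L · ε/(1−ε) = 220 kΩ × 0.0480/0.9520 = 11.1 kΩ.
(Any R1, R2 with R2/(R1+R2) = 0.710 and R1‖R2 ≤ 11.1 kΩ will meet the spec.)

R_th ≤ 11.1 kΩ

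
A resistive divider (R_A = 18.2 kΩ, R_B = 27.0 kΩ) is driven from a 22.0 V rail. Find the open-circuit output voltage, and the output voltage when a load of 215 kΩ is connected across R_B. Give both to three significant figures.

Unloaded: 13.1 V; loaded: 12.5 V

Open-circuit: V = 22.0 × 27.0/(18.2 + 27.0) = 13.1 V.
With the load, R_B becomes R_B‖R_L = 23.99 kΩ, so V = 22.0 × 23.99/42.19 = 12.5 V.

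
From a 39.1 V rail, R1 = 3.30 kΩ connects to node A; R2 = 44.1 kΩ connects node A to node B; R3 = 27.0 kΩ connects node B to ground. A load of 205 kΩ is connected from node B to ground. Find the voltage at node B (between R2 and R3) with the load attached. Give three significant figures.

At node B, R3 is in parallel with the load: R3‖R_L = 23.86 kΩ.
Below node A the resistance is R2 + (R3‖R_L) = 67.96 kΩ, so V_A = 39.1 × 67.96/71.26 = 37.29 V.
Then V_B = V_A × (R3‖R_L)/(R2 + R3‖R_L) = 37.29 × 23.86/67.96 = 13.1 V.

V ≈ 13.1 V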